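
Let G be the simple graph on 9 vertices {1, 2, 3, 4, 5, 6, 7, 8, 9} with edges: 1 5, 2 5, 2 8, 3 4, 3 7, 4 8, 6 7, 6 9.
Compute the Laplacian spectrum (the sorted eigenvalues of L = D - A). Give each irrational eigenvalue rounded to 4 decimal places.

[0, 0.1206, 0.4679, 1, 1.6527, 2.3473, 3, 3.5321, 3.8794]

With the vertex order [1, 2, 3, 4, 5, 6, 7, 8, 9], the degrees are [1, 2, 2, 2, 2, 2, 2, 2, 1], giving D = diag(1, 2, 2, 2, 2, 2, 2, 2, 1) and L = D - A. Diagonalising L (or applying a numerical eigensolver to the 9x9 matrix) gives the spectrum above.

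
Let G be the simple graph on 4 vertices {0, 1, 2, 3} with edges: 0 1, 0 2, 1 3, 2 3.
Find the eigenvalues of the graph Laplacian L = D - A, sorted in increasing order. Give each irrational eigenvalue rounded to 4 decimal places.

Reading degrees in the order [0, 1, 2, 3] gives [2, 2, 2, 2]; set D = diag(2, 2, 2, 2) and form L = D - A. The multiplicity of 0 as a Laplacian eigenvalue equals the number of connected components. By the matrix-tree theorem the graph has (1/4) * product of the nonzero eigenvalues = 4 spanning trees.

[0, 2, 2, 4]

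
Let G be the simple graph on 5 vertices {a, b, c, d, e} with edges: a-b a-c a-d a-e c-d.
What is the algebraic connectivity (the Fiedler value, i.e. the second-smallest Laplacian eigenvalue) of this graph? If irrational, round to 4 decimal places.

1

Each diagonal entry of L is the vertex degree and each off-diagonal entry is -1 where an edge is present, 0 otherwise; in the order [a, b, c, d, e] the diagonal is [4, 1, 2, 2, 1]. The sorted Laplacian eigenvalues are [0, 1, 1, 3, 5]; the algebraic connectivity is the second entry, 1. There is one zero in the spectrum, matching the 1 component. By the matrix-tree theorem the graph has (1/5) * product of the nonzero eigenvalues = 3 spanning trees.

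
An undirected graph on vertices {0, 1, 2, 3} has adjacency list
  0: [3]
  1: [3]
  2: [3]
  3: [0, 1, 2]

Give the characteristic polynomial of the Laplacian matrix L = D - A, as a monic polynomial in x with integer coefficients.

x^4 - 6x^3 + 9x^2 - 4x

Reading degrees in the order [0, 1, 2, 3] gives [1, 1, 1, 3]; set D = diag(1, 1, 1, 3) and form L = D - A. L has integer entries, so p(x) = det(xI - L) has integer coefficients. Expanding the determinant yields x^4 - 6x^3 + 9x^2 - 4x. The constant term is 0 because L is singular (the all-ones vector lies in its kernel).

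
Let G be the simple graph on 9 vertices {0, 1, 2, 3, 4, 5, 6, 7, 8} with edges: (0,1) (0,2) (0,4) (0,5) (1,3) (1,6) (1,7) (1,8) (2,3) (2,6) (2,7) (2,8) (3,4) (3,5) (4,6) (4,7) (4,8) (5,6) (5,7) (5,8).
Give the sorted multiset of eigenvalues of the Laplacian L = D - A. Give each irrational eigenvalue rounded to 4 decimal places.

[0, 4, 4, 4, 4, 5, 5, 5, 9]

Each diagonal entry of L is the vertex degree and each off-diagonal entry is -1 where an edge is present, 0 otherwise; in the order [0, 1, 2, 3, 4, 5, 6, 7, 8] the diagonal is [4, 5, 5, 4, 5, 5, 4, 4, 4]. Since every row of L sums to 0, the all-ones vector is in the kernel and 0 is an eigenvalue. The largest eigenvalue, 9, is at most the vertex count 9.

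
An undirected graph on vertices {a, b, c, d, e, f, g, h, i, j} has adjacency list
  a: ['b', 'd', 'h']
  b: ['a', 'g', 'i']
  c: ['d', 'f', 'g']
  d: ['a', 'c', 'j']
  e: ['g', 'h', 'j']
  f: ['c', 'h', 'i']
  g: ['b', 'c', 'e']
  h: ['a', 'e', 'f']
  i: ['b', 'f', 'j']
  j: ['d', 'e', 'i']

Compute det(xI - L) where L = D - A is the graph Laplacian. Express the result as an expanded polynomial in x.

x^10 - 30x^9 + 390x^8 - 2880x^7 + 13305x^6 - 39882x^5 + 77640x^4 - 94800x^3 + 66000x^2 - 20000x

Reading degrees in the order [a, b, c, d, e, f, g, h, i, j] gives [3, 3, 3, 3, 3, 3, 3, 3, 3, 3]; set D = diag(3, 3, 3, 3, 3, 3, 3, 3, 3, 3) and form L = D - A. Computing det(xI - L) by cofactor expansion (or equivalently via sum-over-permutations) gives x^10 - 30x^9 + 390x^8 - 2880x^7 + 13305x^6 - 39882x^5 + 77640x^4 - 94800x^3 + 66000x^2 - 20000x. The constant term is 0 because L is singular (the all-ones vector lies in its kernel). By the matrix-tree theorem the graph has (1/10) * product of the nonzero eigenvalues = 2000 spanning trees. The eigenvalues sum to 30, which equals trace(L) = 2|E|.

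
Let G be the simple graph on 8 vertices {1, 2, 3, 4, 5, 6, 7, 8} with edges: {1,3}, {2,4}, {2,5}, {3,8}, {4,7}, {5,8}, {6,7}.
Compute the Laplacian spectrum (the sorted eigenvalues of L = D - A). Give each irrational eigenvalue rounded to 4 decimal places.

Each diagonal entry of L is the vertex degree and each off-diagonal entry is -1 where an edge is present, 0 otherwise; in the order [1, 2, 3, 4, 5, 6, 7, 8] the diagonal is [1, 2, 2, 2, 2, 1, 2, 2]. Since every row of L sums to 0, the all-ones vector is in the kernel and 0 is an eigenvalue. There is one zero in the spectrum, matching the 1 component.

[0, 0.1522, 0.5858, 1.2346, 2, 2.7654, 3.4142, 3.8478]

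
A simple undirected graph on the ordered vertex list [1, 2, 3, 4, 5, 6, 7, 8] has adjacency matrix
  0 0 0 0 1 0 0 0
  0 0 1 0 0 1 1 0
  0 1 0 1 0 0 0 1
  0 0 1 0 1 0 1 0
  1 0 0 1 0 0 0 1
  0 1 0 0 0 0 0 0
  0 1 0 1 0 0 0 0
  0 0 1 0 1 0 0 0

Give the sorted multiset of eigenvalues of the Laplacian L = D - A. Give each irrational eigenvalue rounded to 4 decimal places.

[0, 0.4592, 1, 1.4875, 2.7719, 3, 4, 5.2814]

With the vertex order [1, 2, 3, 4, 5, 6, 7, 8], the degrees are [1, 3, 3, 3, 3, 1, 2, 2], giving D = diag(1, 3, 3, 3, 3, 1, 2, 2) and L = D - A. Diagonalising L (or applying a numerical eigensolver to the 8x8 matrix) gives the spectrum above. The eigenvalues sum to 18, which equals trace(L) = 2|E|.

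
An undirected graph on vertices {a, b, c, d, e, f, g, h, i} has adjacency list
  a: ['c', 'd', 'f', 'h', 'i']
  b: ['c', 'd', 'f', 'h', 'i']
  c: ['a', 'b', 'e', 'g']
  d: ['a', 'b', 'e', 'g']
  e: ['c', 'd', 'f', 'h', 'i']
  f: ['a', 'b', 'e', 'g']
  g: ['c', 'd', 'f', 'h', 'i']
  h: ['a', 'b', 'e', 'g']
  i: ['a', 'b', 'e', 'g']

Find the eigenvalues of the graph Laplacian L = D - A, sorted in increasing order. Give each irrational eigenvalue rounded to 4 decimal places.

Reading degrees in the order [a, b, c, d, e, f, g, h, i] gives [5, 5, 4, 4, 5, 4, 5, 4, 4]; set D = diag(5, 5, 4, 4, 5, 4, 5, 4, 4) and form L = D - A. Since every row of L sums to 0, the all-ones vector is in the kernel and 0 is an eigenvalue. The single zero eigenvalue shows the graph is connected. The largest eigenvalue, 9, is at most the vertex count 9.

[0, 4, 4, 4, 4, 5, 5, 5, 9]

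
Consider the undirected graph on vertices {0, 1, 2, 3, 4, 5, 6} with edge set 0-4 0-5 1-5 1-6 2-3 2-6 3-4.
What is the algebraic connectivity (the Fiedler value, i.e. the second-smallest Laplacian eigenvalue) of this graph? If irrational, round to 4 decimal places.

0.7530

Each diagonal entry of L is the vertex degree and each off-diagonal entry is -1 where an edge is present, 0 otherwise; in the order [0, 1, 2, 3, 4, 5, 6] the diagonal is [2, 2, 2, 2, 2, 2, 2]. The sorted Laplacian eigenvalues are [0, 0.7530, 0.7530, 2.4450, 2.4450, 3.8019, 3.8019]; the algebraic connectivity is the second entry, 0.7530. By the matrix-tree theorem the graph has (1/7) * product of the nonzero eigenvalues = 7 spanning trees.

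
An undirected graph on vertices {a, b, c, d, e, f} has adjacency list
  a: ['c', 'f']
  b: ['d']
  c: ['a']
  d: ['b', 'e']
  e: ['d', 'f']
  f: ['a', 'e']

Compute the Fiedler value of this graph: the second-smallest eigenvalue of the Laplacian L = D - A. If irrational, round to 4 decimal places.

0.2679

Each diagonal entry of L is the vertex degree and each off-diagonal entry is -1 where an edge is present, 0 otherwise; in the order [a, b, c, d, e, f] the diagonal is [2, 1, 1, 2, 2, 2]. The sorted Laplacian eigenvalues are [0, 0.2679, 1, 2, 3, 3.7321]; the algebraic connectivity is the second entry, 0.2679. By the matrix-tree theorem the graph has (1/6) * product of the nonzero eigenvalues = 1 spanning tree.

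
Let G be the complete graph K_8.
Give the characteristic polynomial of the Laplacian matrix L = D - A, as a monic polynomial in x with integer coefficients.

The graph has 8 vertices and degree multiset [7, 7, 7, 7, 7, 7, 7, 7]; D is the diagonal matrix of degrees and L = D - A. The eigenvalues of L are [0, 8, 8, 8, 8, 8, 8, 8]; the characteristic polynomial is the product of (x - lambda_i), which multiplies out to x^8 - 56x^7 + 1344x^6 - 17920x^5 + 143360x^4 - 688128x^3 + 1835008x^2 - 2097152x. The coefficient of x^7 equals -trace(L) = -56, matching the sum of degrees. The eigenvalues sum to 56, which equals trace(L) = 2|E|.

x^8 - 56x^7 + 1344x^6 - 17920x^5 + 143360x^4 - 688128x^3 + 1835008x^2 - 2097152x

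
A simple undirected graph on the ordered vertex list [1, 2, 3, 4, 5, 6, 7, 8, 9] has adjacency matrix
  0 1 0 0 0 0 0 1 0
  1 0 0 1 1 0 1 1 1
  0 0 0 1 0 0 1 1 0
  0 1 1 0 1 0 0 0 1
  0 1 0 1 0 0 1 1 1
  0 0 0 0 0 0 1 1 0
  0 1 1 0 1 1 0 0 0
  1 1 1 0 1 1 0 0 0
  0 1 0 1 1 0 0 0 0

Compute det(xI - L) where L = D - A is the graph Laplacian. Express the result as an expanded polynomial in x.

Each diagonal entry of L is the vertex degree and each off-diagonal entry is -1 where an edge is present, 0 otherwise; in the order [1, 2, 3, 4, 5, 6, 7, 8, 9] the diagonal is [2, 6, 3, 4, 5, 2, 4, 5, 3]. Computing det(xI - L) by cofactor expansion (or equivalently via sum-over-permutations) gives x^9 - 34x^8 + 489x^7 - 3876x^6 + 18467x^5 - 53990x^4 + 94308x^3 - 89800x^2 + 35676x. The constant term is 0 because L is singular (the all-ones vector lies in its kernel).

x^9 - 34x^8 + 489x^7 - 3876x^6 + 18467x^5 - 53990x^4 + 94308x^3 - 89800x^2 + 35676x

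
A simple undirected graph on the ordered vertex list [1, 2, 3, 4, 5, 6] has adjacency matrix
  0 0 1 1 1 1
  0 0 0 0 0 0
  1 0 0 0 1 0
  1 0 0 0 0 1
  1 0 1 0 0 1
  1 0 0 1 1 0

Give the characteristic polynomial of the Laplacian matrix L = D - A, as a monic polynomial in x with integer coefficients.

With the vertex order [1, 2, 3, 4, 5, 6], the degrees are [4, 0, 2, 2, 3, 3], giving D = diag(4, 0, 2, 2, 3, 3) and L = D - A. L has integer entries, so p(x) = det(xI - L) has integer coefficients. Expanding the determinant yields x^6 - 14x^5 + 70x^4 - 146x^3 + 105x^2. The constant term is 0 because L is singular (the all-ones vector lies in its kernel).

x^6 - 14x^5 + 70x^4 - 146x^3 + 105x^2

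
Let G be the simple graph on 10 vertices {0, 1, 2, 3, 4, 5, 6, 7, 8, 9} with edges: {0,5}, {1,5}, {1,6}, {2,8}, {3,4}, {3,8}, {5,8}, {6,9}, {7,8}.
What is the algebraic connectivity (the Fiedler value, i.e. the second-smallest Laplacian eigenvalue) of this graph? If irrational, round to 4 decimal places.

0.1769

Reading degrees in the order [0, 1, 2, 3, 4, 5, 6, 7, 8, 9] gives [1, 2, 1, 2, 1, 3, 2, 1, 4, 1]; set D = diag(1, 2, 1, 2, 1, 3, 2, 1, 4, 1) and form L = D - A. The sorted Laplacian eigenvalues are [0, 0.1769, 0.4716, 0.6288, 1, 1.4112, 2.3497, 2.8697, 3.7491, 5.3430]; the algebraic connectivity is the second entry, 0.1769. The eigenvalues sum to 18, which equals trace(L) = 2|E|.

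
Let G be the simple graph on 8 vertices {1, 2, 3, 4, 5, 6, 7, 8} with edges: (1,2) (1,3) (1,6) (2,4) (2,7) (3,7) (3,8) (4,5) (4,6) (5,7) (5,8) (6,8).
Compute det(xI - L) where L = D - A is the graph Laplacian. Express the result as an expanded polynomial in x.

With the vertex order [1, 2, 3, 4, 5, 6, 7, 8], the degrees are [3, 3, 3, 3, 3, 3, 3, 3], giving D = diag(3, 3, 3, 3, 3, 3, 3, 3) and L = D - A. Computing det(xI - L) by cofactor expansion (or equivalently via sum-over-permutations) gives x^8 - 24x^7 + 240x^6 - 1296x^5 + 4080x^4 - 7488x^3 + 7424x^2 - 3072x. The coefficient of x^7 equals -trace(L) = -24, matching the sum of degrees.

x^8 - 24x^7 + 240x^6 - 1296x^5 + 4080x^4 - 7488x^3 + 7424x^2 - 3072x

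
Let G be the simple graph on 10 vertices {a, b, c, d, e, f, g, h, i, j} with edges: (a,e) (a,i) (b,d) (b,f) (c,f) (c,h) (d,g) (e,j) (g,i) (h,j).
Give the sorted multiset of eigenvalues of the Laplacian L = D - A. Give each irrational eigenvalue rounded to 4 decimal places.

[0, 0.3820, 0.3820, 1.3820, 1.3820, 2.6180, 2.6180, 3.6180, 3.6180, 4]

With the vertex order [a, b, c, d, e, f, g, h, i, j], the degrees are [2, 2, 2, 2, 2, 2, 2, 2, 2, 2], giving D = diag(2, 2, 2, 2, 2, 2, 2, 2, 2, 2) and L = D - A. Since every row of L sums to 0, the all-ones vector is in the kernel and 0 is an eigenvalue. The single zero eigenvalue shows the graph is connected. By the matrix-tree theorem the graph has (1/10) * product of the nonzero eigenvalues = 10 spanning trees.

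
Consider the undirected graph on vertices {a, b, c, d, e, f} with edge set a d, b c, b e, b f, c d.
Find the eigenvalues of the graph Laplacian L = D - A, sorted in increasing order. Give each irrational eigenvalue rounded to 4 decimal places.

With the vertex order [a, b, c, d, e, f], the degrees are [1, 3, 2, 2, 1, 1], giving D = diag(1, 3, 2, 2, 1, 1) and L = D - A. The multiplicity of 0 as a Laplacian eigenvalue equals the number of connected components. The largest eigenvalue, 4.2143, is at most the vertex count 6.

[0, 0.3249, 1, 1.4608, 3, 4.2143]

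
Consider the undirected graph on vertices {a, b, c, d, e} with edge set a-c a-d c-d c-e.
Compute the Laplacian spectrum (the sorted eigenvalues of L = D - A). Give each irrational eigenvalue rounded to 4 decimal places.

Reading degrees in the order [a, b, c, d, e] gives [2, 0, 3, 2, 1]; set D = diag(2, 0, 3, 2, 1) and form L = D - A. L is symmetric positive semidefinite, so every eigenvalue is real and nonnegative. The 2 zero eigenvalues correspond to the 2 connected components. The eigenvalues sum to 8, which equals trace(L) = 2|E|.

[0, 0, 1, 3, 4]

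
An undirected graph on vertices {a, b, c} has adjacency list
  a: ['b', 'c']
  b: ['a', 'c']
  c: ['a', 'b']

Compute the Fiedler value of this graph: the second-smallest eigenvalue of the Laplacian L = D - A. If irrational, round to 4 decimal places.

Reading degrees in the order [a, b, c] gives [2, 2, 2]; set D = diag(2, 2, 2) and form L = D - A. The smallest Laplacian eigenvalue is always 0. The next one, lambda_2 = 3, measures how hard the graph is to disconnect: larger values mean better connectivity. The largest eigenvalue, 3, is at most the vertex count 3. By the matrix-tree theorem the graph has (1/3) * product of the nonzero eigenvalues = 3 spanning trees.

3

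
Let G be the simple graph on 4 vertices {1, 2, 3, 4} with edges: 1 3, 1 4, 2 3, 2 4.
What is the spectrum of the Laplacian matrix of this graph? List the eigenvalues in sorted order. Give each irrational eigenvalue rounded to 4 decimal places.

Reading degrees in the order [1, 2, 3, 4] gives [2, 2, 2, 2]; set D = diag(2, 2, 2, 2) and form L = D - A. L is symmetric positive semidefinite, so every eigenvalue is real and nonnegative. The single zero eigenvalue shows the graph is connected.

[0, 2, 2, 4]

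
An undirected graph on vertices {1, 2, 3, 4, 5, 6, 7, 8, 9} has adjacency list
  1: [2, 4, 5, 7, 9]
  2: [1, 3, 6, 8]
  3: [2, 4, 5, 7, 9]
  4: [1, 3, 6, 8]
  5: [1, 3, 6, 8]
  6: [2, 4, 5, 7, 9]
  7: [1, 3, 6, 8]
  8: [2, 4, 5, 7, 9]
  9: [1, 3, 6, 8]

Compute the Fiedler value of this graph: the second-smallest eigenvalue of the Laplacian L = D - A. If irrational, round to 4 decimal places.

Reading degrees in the order [1, 2, 3, 4, 5, 6, 7, 8, 9] gives [5, 4, 5, 4, 4, 5, 4, 5, 4]; set D = diag(5, 4, 5, 4, 4, 5, 4, 5, 4) and form L = D - A. The smallest Laplacian eigenvalue is always 0. The next one, lambda_2 = 4, measures how hard the graph is to disconnect: larger values mean better connectivity. There is one zero in the spectrum, matching the 1 component.

4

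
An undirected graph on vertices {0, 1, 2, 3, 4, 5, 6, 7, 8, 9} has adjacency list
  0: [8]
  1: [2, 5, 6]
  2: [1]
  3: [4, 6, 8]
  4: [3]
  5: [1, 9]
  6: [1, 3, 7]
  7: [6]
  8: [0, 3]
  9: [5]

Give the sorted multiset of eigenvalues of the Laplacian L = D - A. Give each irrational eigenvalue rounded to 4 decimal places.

[0, 0.1729, 0.4755, 0.6617, 0.7420, 2, 2.2091, 2.9065, 3.9563, 4.8760]

With the vertex order [0, 1, 2, 3, 4, 5, 6, 7, 8, 9], the degrees are [1, 3, 1, 3, 1, 2, 3, 1, 2, 1], giving D = diag(1, 3, 1, 3, 1, 2, 3, 1, 2, 1) and L = D - A. L is symmetric positive semidefinite, so every eigenvalue is real and nonnegative. There is one zero in the spectrum, matching the 1 component. By the matrix-tree theorem the graph has (1/10) * product of the nonzero eigenvalues = 1 spanning tree.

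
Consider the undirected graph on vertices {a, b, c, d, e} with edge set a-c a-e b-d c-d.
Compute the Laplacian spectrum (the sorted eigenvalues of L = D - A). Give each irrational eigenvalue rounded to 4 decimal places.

[0, 0.3820, 1.3820, 2.6180, 3.6180]

Reading degrees in the order [a, b, c, d, e] gives [2, 1, 2, 2, 1]; set D = diag(2, 1, 2, 2, 1) and form L = D - A. L is symmetric positive semidefinite, so every eigenvalue is real and nonnegative. The single zero eigenvalue shows the graph is connected. There is one zero in the spectrum, matching the 1 component.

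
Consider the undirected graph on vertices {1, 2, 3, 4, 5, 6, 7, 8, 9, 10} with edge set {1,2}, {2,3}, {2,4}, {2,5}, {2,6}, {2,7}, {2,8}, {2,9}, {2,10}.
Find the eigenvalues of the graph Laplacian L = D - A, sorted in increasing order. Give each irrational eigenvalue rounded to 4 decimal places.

Each diagonal entry of L is the vertex degree and each off-diagonal entry is -1 where an edge is present, 0 otherwise; in the order [1, 2, 3, 4, 5, 6, 7, 8, 9, 10] the diagonal is [1, 9, 1, 1, 1, 1, 1, 1, 1, 1]. L is symmetric positive semidefinite, so every eigenvalue is real and nonnegative. The single zero eigenvalue shows the graph is connected.

[0, 1, 1, 1, 1, 1, 1, 1, 1, 10]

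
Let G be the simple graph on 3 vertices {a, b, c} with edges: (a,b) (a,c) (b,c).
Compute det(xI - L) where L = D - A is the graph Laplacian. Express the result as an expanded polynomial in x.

Each diagonal entry of L is the vertex degree and each off-diagonal entry is -1 where an edge is present, 0 otherwise; in the order [a, b, c] the diagonal is [2, 2, 2]. L has integer entries, so p(x) = det(xI - L) has integer coefficients. Expanding the determinant yields x^3 - 6x^2 + 9x. Since p(0) = det(-L) = 0, x divides p(x). There is one zero in the spectrum, matching the 1 component.

x^3 - 6x^2 + 9x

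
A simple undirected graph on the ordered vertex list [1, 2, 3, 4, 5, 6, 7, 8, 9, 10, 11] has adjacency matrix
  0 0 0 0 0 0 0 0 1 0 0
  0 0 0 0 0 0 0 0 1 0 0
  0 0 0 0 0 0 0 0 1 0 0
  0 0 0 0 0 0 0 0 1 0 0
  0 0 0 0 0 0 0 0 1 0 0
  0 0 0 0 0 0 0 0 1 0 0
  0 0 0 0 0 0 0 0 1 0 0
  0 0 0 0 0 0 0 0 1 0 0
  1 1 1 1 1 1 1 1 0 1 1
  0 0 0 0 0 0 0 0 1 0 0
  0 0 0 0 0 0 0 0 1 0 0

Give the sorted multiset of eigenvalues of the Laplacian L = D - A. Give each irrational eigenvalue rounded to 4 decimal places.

With the vertex order [1, 2, 3, 4, 5, 6, 7, 8, 9, 10, 11], the degrees are [1, 1, 1, 1, 1, 1, 1, 1, 10, 1, 1], giving D = diag(1, 1, 1, 1, 1, 1, 1, 1, 10, 1, 1) and L = D - A. The multiplicity of 0 as a Laplacian eigenvalue equals the number of connected components. The single zero eigenvalue shows the graph is connected. The largest eigenvalue, 11, is at most the vertex count 11.

[0, 1, 1, 1, 1, 1, 1, 1, 1, 1, 11]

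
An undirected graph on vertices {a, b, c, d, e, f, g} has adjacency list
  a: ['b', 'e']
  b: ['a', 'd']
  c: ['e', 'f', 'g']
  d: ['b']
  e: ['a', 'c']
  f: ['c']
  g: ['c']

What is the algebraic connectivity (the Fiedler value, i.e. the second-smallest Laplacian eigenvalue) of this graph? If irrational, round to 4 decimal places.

Reading degrees in the order [a, b, c, d, e, f, g] gives [2, 2, 3, 1, 2, 1, 1]; set D = diag(2, 2, 3, 1, 2, 1, 1) and form L = D - A. The sorted Laplacian eigenvalues are [0, 0.2254, 1, 1, 2.1859, 3.3604, 4.2283]; the algebraic connectivity is the second entry, 0.2254. There is one zero in the spectrum, matching the 1 component. By the matrix-tree theorem the graph has (1/7) * product of the nonzero eigenvalues = 1 spanning tree.

0.2254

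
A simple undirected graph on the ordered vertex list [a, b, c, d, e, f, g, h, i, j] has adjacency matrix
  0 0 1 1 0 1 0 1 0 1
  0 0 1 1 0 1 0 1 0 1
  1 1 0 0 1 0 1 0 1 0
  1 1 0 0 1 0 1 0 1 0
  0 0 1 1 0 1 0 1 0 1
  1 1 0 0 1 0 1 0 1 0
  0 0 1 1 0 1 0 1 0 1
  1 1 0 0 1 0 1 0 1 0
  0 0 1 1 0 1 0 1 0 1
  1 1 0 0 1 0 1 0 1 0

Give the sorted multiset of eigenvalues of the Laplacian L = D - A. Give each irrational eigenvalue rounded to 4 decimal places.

[0, 5, 5, 5, 5, 5, 5, 5, 5, 10]

Each diagonal entry of L is the vertex degree and each off-diagonal entry is -1 where an edge is present, 0 otherwise; in the order [a, b, c, d, e, f, g, h, i, j] the diagonal is [5, 5, 5, 5, 5, 5, 5, 5, 5, 5]. The multiplicity of 0 as a Laplacian eigenvalue equals the number of connected components. By the matrix-tree theorem the graph has (1/10) * product of the nonzero eigenvalues = 390625 spanning trees. The eigenvalues sum to 50, which equals trace(L) = 2|E|.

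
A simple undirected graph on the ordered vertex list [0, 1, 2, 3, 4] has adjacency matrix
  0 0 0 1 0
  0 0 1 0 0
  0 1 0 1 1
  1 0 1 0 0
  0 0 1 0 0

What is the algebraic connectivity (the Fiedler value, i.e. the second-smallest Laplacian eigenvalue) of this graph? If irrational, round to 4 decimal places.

0.5188

Each diagonal entry of L is the vertex degree and each off-diagonal entry is -1 where an edge is present, 0 otherwise; in the order [0, 1, 2, 3, 4] the diagonal is [1, 1, 3, 2, 1]. The sorted Laplacian eigenvalues are [0, 0.5188, 1, 2.3111, 4.1701]; the algebraic connectivity is the second entry, 0.5188.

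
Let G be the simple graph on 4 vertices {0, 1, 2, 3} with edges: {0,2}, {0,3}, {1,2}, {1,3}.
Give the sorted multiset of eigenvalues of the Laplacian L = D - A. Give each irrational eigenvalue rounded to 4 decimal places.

[0, 2, 2, 4]

Reading degrees in the order [0, 1, 2, 3] gives [2, 2, 2, 2]; set D = diag(2, 2, 2, 2) and form L = D - A. L is symmetric positive semidefinite, so every eigenvalue is real and nonnegative. The single zero eigenvalue shows the graph is connected. The largest eigenvalue, 4, is at most the vertex count 4.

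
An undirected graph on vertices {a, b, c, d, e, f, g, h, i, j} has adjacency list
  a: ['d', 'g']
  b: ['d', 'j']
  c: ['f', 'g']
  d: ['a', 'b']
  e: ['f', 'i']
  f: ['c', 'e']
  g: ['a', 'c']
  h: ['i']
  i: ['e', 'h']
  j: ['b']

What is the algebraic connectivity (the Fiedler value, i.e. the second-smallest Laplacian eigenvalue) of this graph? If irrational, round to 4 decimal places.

With the vertex order [a, b, c, d, e, f, g, h, i, j], the degrees are [2, 2, 2, 2, 2, 2, 2, 1, 2, 1], giving D = diag(2, 2, 2, 2, 2, 2, 2, 1, 2, 1) and L = D - A. Computing the eigenvalues of L and sorting gives [0, 0.0979, 0.3820, 0.8244, 1.3820, 2, 2.6180, 3.1756, 3.6180, 3.9021]. The Fiedler value lambda_2 = 0.0979 is strictly positive, so the graph is connected. The eigenvalues sum to 18, which equals trace(L) = 2|E|. The largest eigenvalue, 3.9021, is at most the vertex count 10.

0.0979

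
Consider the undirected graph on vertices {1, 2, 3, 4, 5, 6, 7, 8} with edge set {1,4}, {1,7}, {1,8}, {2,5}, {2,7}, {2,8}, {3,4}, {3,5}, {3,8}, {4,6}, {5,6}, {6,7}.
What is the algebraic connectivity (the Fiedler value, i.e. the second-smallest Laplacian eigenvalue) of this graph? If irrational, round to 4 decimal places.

2

Each diagonal entry of L is the vertex degree and each off-diagonal entry is -1 where an edge is present, 0 otherwise; in the order [1, 2, 3, 4, 5, 6, 7, 8] the diagonal is [3, 3, 3, 3, 3, 3, 3, 3]. Computing the eigenvalues of L and sorting gives [0, 2, 2, 2, 4, 4, 4, 6]. The Fiedler value lambda_2 = 2 is strictly positive, so the graph is connected.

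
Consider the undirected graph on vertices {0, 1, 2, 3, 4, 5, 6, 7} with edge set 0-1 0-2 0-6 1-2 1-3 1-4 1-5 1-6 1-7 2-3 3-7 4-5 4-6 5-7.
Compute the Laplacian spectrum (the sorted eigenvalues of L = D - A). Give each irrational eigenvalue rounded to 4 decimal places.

[0, 1.7530, 1.7530, 3.4450, 3.4450, 4.8019, 4.8019, 8]

Each diagonal entry of L is the vertex degree and each off-diagonal entry is -1 where an edge is present, 0 otherwise; in the order [0, 1, 2, 3, 4, 5, 6, 7] the diagonal is [3, 7, 3, 3, 3, 3, 3, 3]. The multiplicity of 0 as a Laplacian eigenvalue equals the number of connected components.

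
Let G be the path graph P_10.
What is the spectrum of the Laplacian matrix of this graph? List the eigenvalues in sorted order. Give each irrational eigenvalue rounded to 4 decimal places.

[0, 0.0979, 0.3820, 0.8244, 1.3820, 2, 2.6180, 3.1756, 3.6180, 3.9021]

The graph has 10 vertices and degree multiset [2, 2, 2, 2, 2, 2, 2, 2, 1, 1]; D is the diagonal matrix of degrees and L = D - A. Since every row of L sums to 0, the all-ones vector is in the kernel and 0 is an eigenvalue.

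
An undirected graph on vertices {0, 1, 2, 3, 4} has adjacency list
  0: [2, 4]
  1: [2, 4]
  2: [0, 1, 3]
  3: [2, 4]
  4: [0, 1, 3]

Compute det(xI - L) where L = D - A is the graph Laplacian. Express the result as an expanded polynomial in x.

x^5 - 12x^4 + 51x^3 - 92x^2 + 60x

Each diagonal entry of L is the vertex degree and each off-diagonal entry is -1 where an edge is present, 0 otherwise; in the order [0, 1, 2, 3, 4] the diagonal is [2, 2, 3, 2, 3]. Computing det(xI - L) by cofactor expansion (or equivalently via sum-over-permutations) gives x^5 - 12x^4 + 51x^3 - 92x^2 + 60x. The constant term is 0 because L is singular (the all-ones vector lies in its kernel). The largest eigenvalue, 5, is at most the vertex count 5.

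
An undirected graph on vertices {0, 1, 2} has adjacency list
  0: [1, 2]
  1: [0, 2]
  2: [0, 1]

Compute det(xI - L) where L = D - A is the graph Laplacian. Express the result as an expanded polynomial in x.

x^3 - 6x^2 + 9x

With the vertex order [0, 1, 2], the degrees are [2, 2, 2], giving D = diag(2, 2, 2) and L = D - A. L has integer entries, so p(x) = det(xI - L) has integer coefficients. Expanding the determinant yields x^3 - 6x^2 + 9x. Since p(0) = det(-L) = 0, x divides p(x). The eigenvalues sum to 6, which equals trace(L) = 2|E|. The largest eigenvalue, 3, is at most the vertex count 3.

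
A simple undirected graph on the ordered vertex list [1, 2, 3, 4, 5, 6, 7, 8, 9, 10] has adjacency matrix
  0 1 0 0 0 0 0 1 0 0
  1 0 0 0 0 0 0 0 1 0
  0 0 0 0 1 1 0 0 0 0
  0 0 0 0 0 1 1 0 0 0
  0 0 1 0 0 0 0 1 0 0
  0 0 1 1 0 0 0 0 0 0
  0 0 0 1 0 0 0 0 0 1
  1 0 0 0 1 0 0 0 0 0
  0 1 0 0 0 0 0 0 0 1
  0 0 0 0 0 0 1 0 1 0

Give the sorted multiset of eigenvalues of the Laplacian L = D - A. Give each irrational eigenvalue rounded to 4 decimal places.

[0, 0.3820, 0.3820, 1.3820, 1.3820, 2.6180, 2.6180, 3.6180, 3.6180, 4]

Reading degrees in the order [1, 2, 3, 4, 5, 6, 7, 8, 9, 10] gives [2, 2, 2, 2, 2, 2, 2, 2, 2, 2]; set D = diag(2, 2, 2, 2, 2, 2, 2, 2, 2, 2) and form L = D - A. Since every row of L sums to 0, the all-ones vector is in the kernel and 0 is an eigenvalue. The eigenvalues sum to 20, which equals trace(L) = 2|E|.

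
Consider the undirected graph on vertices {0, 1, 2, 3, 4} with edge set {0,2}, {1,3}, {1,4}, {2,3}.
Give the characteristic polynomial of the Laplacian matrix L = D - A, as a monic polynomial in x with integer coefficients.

x^5 - 8x^4 + 21x^3 - 20x^2 + 5x

Each diagonal entry of L is the vertex degree and each off-diagonal entry is -1 where an edge is present, 0 otherwise; in the order [0, 1, 2, 3, 4] the diagonal is [1, 2, 2, 2, 1]. L has integer entries, so p(x) = det(xI - L) has integer coefficients. Expanding the determinant yields x^5 - 8x^4 + 21x^3 - 20x^2 + 5x. Since p(0) = det(-L) = 0, x divides p(x). By the matrix-tree theorem the graph has (1/5) * product of the nonzero eigenvalues = 1 spanning tree. There is one zero in the spectrum, matching the 1 component.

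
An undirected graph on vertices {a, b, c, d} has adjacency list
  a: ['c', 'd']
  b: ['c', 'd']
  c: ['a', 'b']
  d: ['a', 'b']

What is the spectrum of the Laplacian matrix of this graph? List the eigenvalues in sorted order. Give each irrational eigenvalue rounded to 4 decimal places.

With the vertex order [a, b, c, d], the degrees are [2, 2, 2, 2], giving D = diag(2, 2, 2, 2) and L = D - A. Diagonalising L (or applying a numerical eigensolver to the 4x4 matrix) gives the spectrum above. The single zero eigenvalue shows the graph is connected.

[0, 2, 2, 4]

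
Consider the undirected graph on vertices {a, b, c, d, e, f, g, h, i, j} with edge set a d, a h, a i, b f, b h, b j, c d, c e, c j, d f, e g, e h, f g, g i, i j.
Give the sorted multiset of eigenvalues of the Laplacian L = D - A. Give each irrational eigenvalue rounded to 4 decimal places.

Each diagonal entry of L is the vertex degree and each off-diagonal entry is -1 where an edge is present, 0 otherwise; in the order [a, b, c, d, e, f, g, h, i, j] the diagonal is [3, 3, 3, 3, 3, 3, 3, 3, 3, 3]. L is symmetric positive semidefinite, so every eigenvalue is real and nonnegative. The single zero eigenvalue shows the graph is connected. The eigenvalues sum to 30, which equals trace(L) = 2|E|. By the matrix-tree theorem the graph has (1/10) * product of the nonzero eigenvalues = 2000 spanning trees.

[0, 2, 2, 2, 2, 2, 5, 5, 5, 5]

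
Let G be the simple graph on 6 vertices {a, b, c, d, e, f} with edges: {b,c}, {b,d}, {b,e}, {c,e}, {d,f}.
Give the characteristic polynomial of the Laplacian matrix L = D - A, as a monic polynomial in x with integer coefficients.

Reading degrees in the order [a, b, c, d, e, f] gives [0, 3, 2, 2, 2, 1]; set D = diag(0, 3, 2, 2, 2, 1) and form L = D - A. Computing det(xI - L) by cofactor expansion (or equivalently via sum-over-permutations) gives x^6 - 10x^5 + 34x^4 - 44x^3 + 15x^2. The constant term is 0 because L is singular (the all-ones vector lies in its kernel).

x^6 - 10x^5 + 34x^4 - 44x^3 + 15x^2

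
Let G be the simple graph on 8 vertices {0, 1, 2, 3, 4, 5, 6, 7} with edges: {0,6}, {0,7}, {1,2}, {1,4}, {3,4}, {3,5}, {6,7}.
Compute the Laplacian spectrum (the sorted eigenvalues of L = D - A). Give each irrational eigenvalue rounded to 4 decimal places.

Each diagonal entry of L is the vertex degree and each off-diagonal entry is -1 where an edge is present, 0 otherwise; in the order [0, 1, 2, 3, 4, 5, 6, 7] the diagonal is [2, 2, 1, 2, 2, 1, 2, 2]. Since every row of L sums to 0, the all-ones vector is in the kernel and 0 is an eigenvalue. The 2 zero eigenvalues correspond to the 2 connected components. There are 2 zeros in the spectrum, matching the 2 components. The eigenvalues sum to 14, which equals trace(L) = 2|E|.

[0, 0, 0.3820, 1.3820, 2.6180, 3, 3, 3.6180]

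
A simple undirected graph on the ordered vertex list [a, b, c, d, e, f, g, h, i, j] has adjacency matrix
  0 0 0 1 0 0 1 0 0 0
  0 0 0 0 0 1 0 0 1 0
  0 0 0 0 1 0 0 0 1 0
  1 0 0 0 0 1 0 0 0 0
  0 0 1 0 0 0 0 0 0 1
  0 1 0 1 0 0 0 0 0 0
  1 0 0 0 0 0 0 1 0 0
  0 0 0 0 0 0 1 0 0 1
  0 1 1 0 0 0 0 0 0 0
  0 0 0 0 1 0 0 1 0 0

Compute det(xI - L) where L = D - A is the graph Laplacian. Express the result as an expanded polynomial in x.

With the vertex order [a, b, c, d, e, f, g, h, i, j], the degrees are [2, 2, 2, 2, 2, 2, 2, 2, 2, 2], giving D = diag(2, 2, 2, 2, 2, 2, 2, 2, 2, 2) and L = D - A. Computing det(xI - L) by cofactor expansion (or equivalently via sum-over-permutations) gives x^10 - 20x^9 + 170x^8 - 800x^7 + 2275x^6 - 4004x^5 + 4290x^4 - 2640x^3 + 825x^2 - 100x. Since p(0) = det(-L) = 0, x divides p(x). There is one zero in the spectrum, matching the 1 component. The largest eigenvalue, 4, is at most the vertex count 10.

x^10 - 20x^9 + 170x^8 - 800x^7 + 2275x^6 - 4004x^5 + 4290x^4 - 2640x^3 + 825x^2 - 100x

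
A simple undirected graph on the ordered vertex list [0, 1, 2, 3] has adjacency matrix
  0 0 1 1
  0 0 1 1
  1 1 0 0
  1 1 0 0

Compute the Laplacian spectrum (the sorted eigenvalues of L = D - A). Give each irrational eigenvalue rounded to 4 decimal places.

Reading degrees in the order [0, 1, 2, 3] gives [2, 2, 2, 2]; set D = diag(2, 2, 2, 2) and form L = D - A. The multiplicity of 0 as a Laplacian eigenvalue equals the number of connected components. The single zero eigenvalue shows the graph is connected. By the matrix-tree theorem the graph has (1/4) * product of the nonzero eigenvalues = 4 spanning trees.

[0, 2, 2, 4]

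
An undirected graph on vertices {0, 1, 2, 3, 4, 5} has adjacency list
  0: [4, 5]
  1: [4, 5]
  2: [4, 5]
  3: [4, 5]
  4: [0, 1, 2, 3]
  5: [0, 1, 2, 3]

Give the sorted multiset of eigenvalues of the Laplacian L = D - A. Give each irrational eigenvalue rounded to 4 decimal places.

[0, 2, 2, 2, 4, 6]

Reading degrees in the order [0, 1, 2, 3, 4, 5] gives [2, 2, 2, 2, 4, 4]; set D = diag(2, 2, 2, 2, 4, 4) and form L = D - A. The multiplicity of 0 as a Laplacian eigenvalue equals the number of connected components. The single zero eigenvalue shows the graph is connected. The largest eigenvalue, 6, is at most the vertex count 6.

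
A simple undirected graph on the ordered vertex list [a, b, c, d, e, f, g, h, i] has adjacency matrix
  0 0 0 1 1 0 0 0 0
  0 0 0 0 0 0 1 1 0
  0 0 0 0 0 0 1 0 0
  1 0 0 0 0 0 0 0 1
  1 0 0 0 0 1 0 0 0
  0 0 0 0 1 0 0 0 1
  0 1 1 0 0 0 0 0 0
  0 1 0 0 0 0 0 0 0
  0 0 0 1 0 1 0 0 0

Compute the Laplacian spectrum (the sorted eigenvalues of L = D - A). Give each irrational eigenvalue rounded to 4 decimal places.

Each diagonal entry of L is the vertex degree and each off-diagonal entry is -1 where an edge is present, 0 otherwise; in the order [a, b, c, d, e, f, g, h, i] the diagonal is [2, 2, 1, 2, 2, 2, 2, 1, 2]. Since every row of L sums to 0, the all-ones vector is in the kernel and 0 is an eigenvalue. The 2 zero eigenvalues correspond to the 2 connected components. The eigenvalues sum to 16, which equals trace(L) = 2|E|. There are 2 zeros in the spectrum, matching the 2 components.

[0, 0, 0.5858, 1.3820, 1.3820, 2, 3.4142, 3.6180, 3.6180]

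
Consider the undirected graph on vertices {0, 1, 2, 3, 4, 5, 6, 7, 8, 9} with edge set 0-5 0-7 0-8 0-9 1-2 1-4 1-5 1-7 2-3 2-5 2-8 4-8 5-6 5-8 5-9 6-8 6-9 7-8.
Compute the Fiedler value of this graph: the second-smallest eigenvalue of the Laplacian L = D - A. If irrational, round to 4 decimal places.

With the vertex order [0, 1, 2, 3, 4, 5, 6, 7, 8, 9], the degrees are [4, 4, 4, 1, 2, 6, 3, 3, 6, 3], giving D = diag(4, 4, 4, 1, 2, 6, 3, 3, 6, 3) and L = D - A. The sorted Laplacian eigenvalues are [0, 0.7786, 1.5177, 2.3600, 3.3050, 3.6759, 4.3621, 5.3787, 6.9751, 7.6469]; the algebraic connectivity is the second entry, 0.7786. The eigenvalues sum to 36, which equals trace(L) = 2|E|. There is one zero in the spectrum, matching the 1 component.

0.7786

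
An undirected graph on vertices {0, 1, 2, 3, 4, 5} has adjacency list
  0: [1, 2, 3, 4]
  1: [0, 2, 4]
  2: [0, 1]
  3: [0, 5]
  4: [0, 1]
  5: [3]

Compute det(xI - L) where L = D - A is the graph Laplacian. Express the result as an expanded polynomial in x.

x^6 - 14x^5 + 72x^4 - 166x^3 + 164x^2 - 48x

With the vertex order [0, 1, 2, 3, 4, 5], the degrees are [4, 3, 2, 2, 2, 1], giving D = diag(4, 3, 2, 2, 2, 1) and L = D - A. Computing det(xI - L) by cofactor expansion (or equivalently via sum-over-permutations) gives x^6 - 14x^5 + 72x^4 - 166x^3 + 164x^2 - 48x. The coefficient of x^5 equals -trace(L) = -14, matching the sum of degrees. There is one zero in the spectrum, matching the 1 component. By the matrix-tree theorem the graph has (1/6) * product of the nonzero eigenvalues = 8 spanning trees.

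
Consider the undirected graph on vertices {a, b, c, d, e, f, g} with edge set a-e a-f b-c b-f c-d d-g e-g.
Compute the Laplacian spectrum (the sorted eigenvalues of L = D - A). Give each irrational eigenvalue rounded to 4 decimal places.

Each diagonal entry of L is the vertex degree and each off-diagonal entry is -1 where an edge is present, 0 otherwise; in the order [a, b, c, d, e, f, g] the diagonal is [2, 2, 2, 2, 2, 2, 2]. The multiplicity of 0 as a Laplacian eigenvalue equals the number of connected components. There is one zero in the spectrum, matching the 1 component.

[0, 0.7530, 0.7530, 2.4450, 2.4450, 3.8019, 3.8019]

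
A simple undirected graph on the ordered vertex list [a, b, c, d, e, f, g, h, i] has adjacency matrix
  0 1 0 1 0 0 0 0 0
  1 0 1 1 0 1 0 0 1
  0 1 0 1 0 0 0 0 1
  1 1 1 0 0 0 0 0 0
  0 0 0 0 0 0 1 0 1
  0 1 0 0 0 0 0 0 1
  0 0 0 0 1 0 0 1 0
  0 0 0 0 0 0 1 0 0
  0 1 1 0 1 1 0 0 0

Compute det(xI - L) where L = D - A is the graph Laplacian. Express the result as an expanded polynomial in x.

x^9 - 24x^8 + 238x^7 - 1264x^6 + 3892x^5 - 7006x^4 + 7011x^3 - 3368x^2 + 495x

Each diagonal entry of L is the vertex degree and each off-diagonal entry is -1 where an edge is present, 0 otherwise; in the order [a, b, c, d, e, f, g, h, i] the diagonal is [2, 5, 3, 3, 2, 2, 2, 1, 4]. Computing det(xI - L) by cofactor expansion (or equivalently via sum-over-permutations) gives x^9 - 24x^8 + 238x^7 - 1264x^6 + 3892x^5 - 7006x^4 + 7011x^3 - 3368x^2 + 495x. The coefficient of x^8 equals -trace(L) = -24, matching the sum of degrees. The eigenvalues sum to 24, which equals trace(L) = 2|E|.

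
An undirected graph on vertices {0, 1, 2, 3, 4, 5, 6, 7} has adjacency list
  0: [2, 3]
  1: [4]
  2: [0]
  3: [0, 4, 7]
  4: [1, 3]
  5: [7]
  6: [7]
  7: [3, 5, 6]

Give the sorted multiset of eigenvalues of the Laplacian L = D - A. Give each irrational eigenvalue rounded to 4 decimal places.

Each diagonal entry of L is the vertex degree and each off-diagonal entry is -1 where an edge is present, 0 otherwise; in the order [0, 1, 2, 3, 4, 5, 6, 7] the diagonal is [2, 1, 1, 3, 2, 1, 1, 3]. L is symmetric positive semidefinite, so every eigenvalue is real and nonnegative. The single zero eigenvalue shows the graph is connected. The largest eigenvalue, 4.6935, is at most the vertex count 8. The eigenvalues sum to 14, which equals trace(L) = 2|E|.

[0, 0.3065, 0.3820, 1, 1.6703, 2.6180, 3.3297, 4.6935]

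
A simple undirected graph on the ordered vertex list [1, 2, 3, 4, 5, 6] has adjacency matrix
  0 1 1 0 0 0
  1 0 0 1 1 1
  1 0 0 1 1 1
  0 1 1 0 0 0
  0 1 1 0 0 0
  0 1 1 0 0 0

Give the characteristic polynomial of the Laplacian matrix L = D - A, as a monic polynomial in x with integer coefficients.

x^6 - 16x^5 + 96x^4 - 272x^3 + 368x^2 - 192x

With the vertex order [1, 2, 3, 4, 5, 6], the degrees are [2, 4, 4, 2, 2, 2], giving D = diag(2, 4, 4, 2, 2, 2) and L = D - A. L has integer entries, so p(x) = det(xI - L) has integer coefficients. Expanding the determinant yields x^6 - 16x^5 + 96x^4 - 272x^3 + 368x^2 - 192x. The coefficient of x^5 equals -trace(L) = -16, matching the sum of degrees. The largest eigenvalue, 6, is at most the vertex count 6.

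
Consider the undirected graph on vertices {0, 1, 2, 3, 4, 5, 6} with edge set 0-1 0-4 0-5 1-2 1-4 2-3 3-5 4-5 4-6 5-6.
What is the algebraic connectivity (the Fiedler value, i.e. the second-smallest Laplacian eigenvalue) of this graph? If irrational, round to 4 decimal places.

Reading degrees in the order [0, 1, 2, 3, 4, 5, 6] gives [3, 3, 2, 2, 4, 4, 2]; set D = diag(3, 3, 2, 2, 4, 4, 2) and form L = D - A. The smallest Laplacian eigenvalue is always 0. The next one, lambda_2 = 1.0979, measures how hard the graph is to disconnect: larger values mean better connectivity. By the matrix-tree theorem the graph has (1/7) * product of the nonzero eigenvalues = 82 spanning trees.

1.0979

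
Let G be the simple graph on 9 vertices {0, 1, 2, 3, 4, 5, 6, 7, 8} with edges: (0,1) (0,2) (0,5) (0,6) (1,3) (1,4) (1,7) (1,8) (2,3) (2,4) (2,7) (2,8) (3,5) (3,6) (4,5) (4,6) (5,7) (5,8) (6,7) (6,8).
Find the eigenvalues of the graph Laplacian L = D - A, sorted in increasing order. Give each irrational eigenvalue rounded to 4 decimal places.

[0, 4, 4, 4, 4, 5, 5, 5, 9]

Reading degrees in the order [0, 1, 2, 3, 4, 5, 6, 7, 8] gives [4, 5, 5, 4, 4, 5, 5, 4, 4]; set D = diag(4, 5, 5, 4, 4, 5, 5, 4, 4) and form L = D - A. Diagonalising L (or applying a numerical eigensolver to the 9x9 matrix) gives the spectrum above. There is one zero in the spectrum, matching the 1 component.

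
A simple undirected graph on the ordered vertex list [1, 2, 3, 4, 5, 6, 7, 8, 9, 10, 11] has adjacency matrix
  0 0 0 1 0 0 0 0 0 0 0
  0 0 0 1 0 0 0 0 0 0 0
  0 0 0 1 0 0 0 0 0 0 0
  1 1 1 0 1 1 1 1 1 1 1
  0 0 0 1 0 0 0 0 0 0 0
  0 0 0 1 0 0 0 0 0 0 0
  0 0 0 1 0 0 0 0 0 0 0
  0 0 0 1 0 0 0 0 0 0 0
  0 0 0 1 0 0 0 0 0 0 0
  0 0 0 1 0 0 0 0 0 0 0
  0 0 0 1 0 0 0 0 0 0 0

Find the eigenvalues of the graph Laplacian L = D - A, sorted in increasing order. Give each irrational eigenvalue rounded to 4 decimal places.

With the vertex order [1, 2, 3, 4, 5, 6, 7, 8, 9, 10, 11], the degrees are [1, 1, 1, 10, 1, 1, 1, 1, 1, 1, 1], giving D = diag(1, 1, 1, 10, 1, 1, 1, 1, 1, 1, 1) and L = D - A. L is symmetric positive semidefinite, so every eigenvalue is real and nonnegative. There is one zero in the spectrum, matching the 1 component.

[0, 1, 1, 1, 1, 1, 1, 1, 1, 1, 11]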